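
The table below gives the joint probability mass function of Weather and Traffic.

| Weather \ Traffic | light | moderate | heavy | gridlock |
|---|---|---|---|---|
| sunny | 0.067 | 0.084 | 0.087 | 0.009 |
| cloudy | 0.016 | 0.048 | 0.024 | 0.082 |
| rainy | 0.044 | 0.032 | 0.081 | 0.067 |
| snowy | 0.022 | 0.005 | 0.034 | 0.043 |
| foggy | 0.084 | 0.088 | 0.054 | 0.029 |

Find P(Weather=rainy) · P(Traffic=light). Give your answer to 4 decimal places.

0.0522

P(Weather=rainy) = 0.044 + 0.032 + 0.081 + 0.067 = 0.224.
P(Traffic=light) = 0.067 + 0.016 + 0.044 + 0.022 + 0.084 = 0.233.
Product: 0.224 × 0.233 = 0.0522.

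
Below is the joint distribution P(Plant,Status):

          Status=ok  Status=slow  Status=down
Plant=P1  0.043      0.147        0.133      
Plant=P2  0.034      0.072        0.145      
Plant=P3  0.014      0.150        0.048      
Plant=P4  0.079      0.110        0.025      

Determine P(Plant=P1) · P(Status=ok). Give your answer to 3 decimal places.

P(Plant=P1) = 0.043 + 0.147 + 0.133 = 0.323.
P(Status=ok) = 0.043 + 0.034 + 0.014 + 0.079 = 0.170.
Product: 0.323 × 0.170 = 0.055.

0.055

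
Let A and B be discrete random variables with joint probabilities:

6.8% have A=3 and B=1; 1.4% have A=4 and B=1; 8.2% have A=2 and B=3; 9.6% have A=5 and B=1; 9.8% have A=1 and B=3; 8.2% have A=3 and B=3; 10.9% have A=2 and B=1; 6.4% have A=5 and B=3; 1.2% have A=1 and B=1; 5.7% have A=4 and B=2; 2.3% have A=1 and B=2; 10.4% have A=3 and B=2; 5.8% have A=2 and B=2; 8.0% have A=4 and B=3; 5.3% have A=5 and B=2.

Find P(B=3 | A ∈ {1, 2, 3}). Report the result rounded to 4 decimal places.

P(A=1) = 0.012 + 0.023 + 0.098 = 0.133.
P(A=2) = 0.109 + 0.058 + 0.082 = 0.249.
P(A=3) = 0.068 + 0.104 + 0.082 = 0.254.
P(A ∈ {1, 2, 3}) = 0.133 + 0.249 + 0.254 = 0.636; P(B=3, A ∈ {1, 2, 3}) = 0.098 + 0.082 + 0.082 = 0.262.
P(B=3 | A ∈ {1, 2, 3}) = 0.262/0.636 = 0.4119.

0.4119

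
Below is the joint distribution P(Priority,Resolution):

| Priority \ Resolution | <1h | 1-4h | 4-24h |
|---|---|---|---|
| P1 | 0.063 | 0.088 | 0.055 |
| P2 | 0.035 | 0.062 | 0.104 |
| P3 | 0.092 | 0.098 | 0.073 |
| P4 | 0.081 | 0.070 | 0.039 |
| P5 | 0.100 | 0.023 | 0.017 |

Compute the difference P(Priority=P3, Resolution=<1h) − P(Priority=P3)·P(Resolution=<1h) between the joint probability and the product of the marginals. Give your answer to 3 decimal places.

P(Priority=P3) = 0.092 + 0.098 + 0.073 = 0.263.
P(Resolution=<1h) = 0.063 + 0.035 + 0.092 + 0.081 + 0.100 = 0.371.
P(Priority=P3, Resolution=<1h) − P(Priority=P3)P(Resolution=<1h) = 0.092 − 0.263×0.371 = -0.006.

-0.006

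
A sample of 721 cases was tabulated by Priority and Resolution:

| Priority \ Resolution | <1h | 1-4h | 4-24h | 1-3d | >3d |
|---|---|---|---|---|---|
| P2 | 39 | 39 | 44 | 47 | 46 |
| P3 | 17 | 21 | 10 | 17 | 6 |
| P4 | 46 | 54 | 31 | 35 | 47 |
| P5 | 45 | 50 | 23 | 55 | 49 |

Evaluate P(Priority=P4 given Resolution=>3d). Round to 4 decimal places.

Total with Resolution=>3d: 46 + 6 + 47 + 49 = 148.
P(Priority=P4 | Resolution=>3d) = 47/148 = 0.3176.

0.3176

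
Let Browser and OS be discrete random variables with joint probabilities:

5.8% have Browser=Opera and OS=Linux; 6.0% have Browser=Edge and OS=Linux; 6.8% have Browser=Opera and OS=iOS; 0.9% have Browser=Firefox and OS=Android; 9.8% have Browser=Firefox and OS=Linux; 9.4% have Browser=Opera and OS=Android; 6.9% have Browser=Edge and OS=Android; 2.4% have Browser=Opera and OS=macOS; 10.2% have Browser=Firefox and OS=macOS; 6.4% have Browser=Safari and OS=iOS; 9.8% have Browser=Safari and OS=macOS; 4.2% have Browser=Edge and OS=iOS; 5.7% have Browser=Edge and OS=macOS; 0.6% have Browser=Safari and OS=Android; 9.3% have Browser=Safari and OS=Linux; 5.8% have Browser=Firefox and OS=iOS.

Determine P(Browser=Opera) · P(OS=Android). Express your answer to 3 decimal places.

0.043

P(Browser=Opera) = 0.024 + 0.058 + 0.068 + 0.094 = 0.244.
P(OS=Android) = 0.009 + 0.006 + 0.069 + 0.094 = 0.178.
Product: 0.244 × 0.178 = 0.043.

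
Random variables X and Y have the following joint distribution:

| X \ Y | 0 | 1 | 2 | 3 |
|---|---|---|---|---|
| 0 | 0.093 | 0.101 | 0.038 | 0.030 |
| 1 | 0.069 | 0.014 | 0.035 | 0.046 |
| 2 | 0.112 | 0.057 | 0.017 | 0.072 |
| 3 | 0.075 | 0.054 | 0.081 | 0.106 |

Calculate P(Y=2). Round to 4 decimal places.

0.1710

P(Y=2) = 0.038 + 0.035 + 0.017 + 0.081 = 0.171.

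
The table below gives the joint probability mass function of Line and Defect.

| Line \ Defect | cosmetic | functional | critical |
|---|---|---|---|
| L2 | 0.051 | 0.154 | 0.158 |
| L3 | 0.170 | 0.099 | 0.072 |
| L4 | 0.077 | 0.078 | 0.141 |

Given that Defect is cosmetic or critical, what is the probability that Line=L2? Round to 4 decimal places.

0.3124

P(Defect=cosmetic) = 0.051 + 0.170 + 0.077 = 0.298.
P(Defect=critical) = 0.158 + 0.072 + 0.141 = 0.371.
P(Defect ∈ {cosmetic, critical}) = 0.298 + 0.371 = 0.669; P(Line=L2, Defect ∈ {cosmetic, critical}) = 0.051 + 0.158 = 0.209.
P(Line=L2 | Defect ∈ {cosmetic, critical}) = 0.209/0.669 = 0.3124.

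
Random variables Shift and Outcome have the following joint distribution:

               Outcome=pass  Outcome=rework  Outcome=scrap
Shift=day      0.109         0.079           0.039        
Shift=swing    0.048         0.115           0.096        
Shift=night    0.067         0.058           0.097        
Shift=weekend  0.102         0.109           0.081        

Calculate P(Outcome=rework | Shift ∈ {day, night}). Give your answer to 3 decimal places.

0.305

P(Shift=day) = 0.109 + 0.079 + 0.039 = 0.227.
P(Shift=night) = 0.067 + 0.058 + 0.097 = 0.222.
P(Shift ∈ {day, night}) = 0.227 + 0.222 = 0.449; P(Outcome=rework, Shift ∈ {day, night}) = 0.079 + 0.058 = 0.137.
P(Outcome=rework | Shift ∈ {day, night}) = 0.137/0.449 = 0.305.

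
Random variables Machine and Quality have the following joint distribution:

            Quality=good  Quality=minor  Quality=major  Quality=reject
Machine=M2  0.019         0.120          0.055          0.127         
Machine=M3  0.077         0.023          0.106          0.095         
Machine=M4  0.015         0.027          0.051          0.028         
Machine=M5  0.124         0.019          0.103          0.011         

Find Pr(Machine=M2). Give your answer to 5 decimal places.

P(Machine=M2) = 0.019 + 0.120 + 0.055 + 0.127 = 0.321.

0.32100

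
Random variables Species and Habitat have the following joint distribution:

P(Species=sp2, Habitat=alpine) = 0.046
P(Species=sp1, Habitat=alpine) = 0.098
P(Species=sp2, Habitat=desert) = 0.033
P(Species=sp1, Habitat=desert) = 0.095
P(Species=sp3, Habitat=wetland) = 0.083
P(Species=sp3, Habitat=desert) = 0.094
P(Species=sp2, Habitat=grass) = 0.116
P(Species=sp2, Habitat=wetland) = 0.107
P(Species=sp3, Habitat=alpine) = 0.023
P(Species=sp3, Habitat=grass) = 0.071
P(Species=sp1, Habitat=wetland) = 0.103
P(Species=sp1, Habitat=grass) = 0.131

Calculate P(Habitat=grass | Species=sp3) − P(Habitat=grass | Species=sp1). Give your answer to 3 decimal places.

-0.045

P(Species=sp3) = 0.071 + 0.083 + 0.094 + 0.023 = 0.271; P(Habitat=grass | Species=sp3) = 0.071/0.271 = 0.2620.
P(Species=sp1) = 0.131 + 0.103 + 0.095 + 0.098 = 0.427; P(Habitat=grass | Species=sp1) = 0.131/0.427 = 0.3068.
Difference = -0.045.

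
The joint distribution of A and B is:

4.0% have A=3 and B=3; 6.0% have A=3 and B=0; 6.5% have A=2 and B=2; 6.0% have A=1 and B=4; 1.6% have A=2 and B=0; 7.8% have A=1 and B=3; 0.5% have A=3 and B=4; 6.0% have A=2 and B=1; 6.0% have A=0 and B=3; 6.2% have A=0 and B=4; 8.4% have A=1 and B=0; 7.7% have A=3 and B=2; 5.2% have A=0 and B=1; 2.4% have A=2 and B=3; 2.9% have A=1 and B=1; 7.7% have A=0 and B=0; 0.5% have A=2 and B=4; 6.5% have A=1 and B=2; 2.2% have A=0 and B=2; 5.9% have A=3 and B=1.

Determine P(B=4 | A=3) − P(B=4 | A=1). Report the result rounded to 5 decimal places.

-0.16913

P(A=3) = 0.060 + 0.059 + 0.077 + 0.040 + 0.005 = 0.241; P(B=4 | A=3) = 0.005/0.241 = 0.020747.
P(A=1) = 0.084 + 0.029 + 0.065 + 0.078 + 0.060 = 0.316; P(B=4 | A=1) = 0.060/0.316 = 0.189873.
Difference = -0.16913.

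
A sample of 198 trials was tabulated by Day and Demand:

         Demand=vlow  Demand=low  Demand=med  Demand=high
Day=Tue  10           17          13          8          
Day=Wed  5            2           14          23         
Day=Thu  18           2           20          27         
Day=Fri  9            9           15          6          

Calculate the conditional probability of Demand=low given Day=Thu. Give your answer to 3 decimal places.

0.030

Total with Day=Thu: 18 + 2 + 20 + 27 = 67.
P(Demand=low | Day=Thu) = 2/67 = 0.030.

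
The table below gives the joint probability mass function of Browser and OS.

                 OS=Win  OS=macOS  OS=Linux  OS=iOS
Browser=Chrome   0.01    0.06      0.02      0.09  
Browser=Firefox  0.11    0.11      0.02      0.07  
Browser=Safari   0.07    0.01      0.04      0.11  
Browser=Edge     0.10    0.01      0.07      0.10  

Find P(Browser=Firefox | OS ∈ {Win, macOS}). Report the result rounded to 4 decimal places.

0.4583

P(OS=Win) = 0.01 + 0.11 + 0.07 + 0.10 = 0.29.
P(OS=macOS) = 0.06 + 0.11 + 0.01 + 0.01 = 0.19.
P(OS ∈ {Win, macOS}) = 0.29 + 0.19 = 0.48; P(Browser=Firefox, OS ∈ {Win, macOS}) = 0.11 + 0.11 = 0.22.
P(Browser=Firefox | OS ∈ {Win, macOS}) = 0.22/0.48 = 0.4583.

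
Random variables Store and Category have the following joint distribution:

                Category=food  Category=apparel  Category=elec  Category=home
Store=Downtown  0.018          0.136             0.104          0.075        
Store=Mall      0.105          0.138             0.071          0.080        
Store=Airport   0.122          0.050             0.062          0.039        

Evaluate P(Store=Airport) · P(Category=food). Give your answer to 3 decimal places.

P(Store=Airport) = 0.122 + 0.050 + 0.062 + 0.039 = 0.273.
P(Category=food) = 0.018 + 0.105 + 0.122 = 0.245.
Product: 0.273 × 0.245 = 0.067.

0.067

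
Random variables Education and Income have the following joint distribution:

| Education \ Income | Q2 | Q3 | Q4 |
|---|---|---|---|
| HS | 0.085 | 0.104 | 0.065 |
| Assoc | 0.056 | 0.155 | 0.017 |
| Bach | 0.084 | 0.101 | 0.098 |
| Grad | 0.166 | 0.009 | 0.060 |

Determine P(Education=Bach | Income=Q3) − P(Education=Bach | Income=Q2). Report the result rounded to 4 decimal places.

0.0589

P(Income=Q3) = 0.104 + 0.155 + 0.101 + 0.009 = 0.369; P(Education=Bach | Income=Q3) = 0.101/0.369 = 0.27371.
P(Income=Q2) = 0.085 + 0.056 + 0.084 + 0.166 = 0.391; P(Education=Bach | Income=Q2) = 0.084/0.391 = 0.21483.
Difference = 0.0589.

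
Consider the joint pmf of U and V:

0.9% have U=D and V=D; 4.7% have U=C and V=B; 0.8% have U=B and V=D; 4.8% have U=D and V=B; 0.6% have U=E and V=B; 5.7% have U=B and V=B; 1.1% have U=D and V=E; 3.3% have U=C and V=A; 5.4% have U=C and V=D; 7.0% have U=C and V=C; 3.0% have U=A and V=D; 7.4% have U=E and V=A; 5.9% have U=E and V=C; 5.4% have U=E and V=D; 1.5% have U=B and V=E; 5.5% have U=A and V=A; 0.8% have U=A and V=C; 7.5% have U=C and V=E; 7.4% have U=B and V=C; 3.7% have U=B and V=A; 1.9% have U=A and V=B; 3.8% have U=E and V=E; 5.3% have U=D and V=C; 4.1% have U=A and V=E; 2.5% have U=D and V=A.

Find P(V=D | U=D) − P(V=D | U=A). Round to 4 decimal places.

P(U=D) = 0.025 + 0.048 + 0.053 + 0.009 + 0.011 = 0.146; P(V=D | U=D) = 0.009/0.146 = 0.06164.
P(U=A) = 0.055 + 0.019 + 0.008 + 0.030 + 0.041 = 0.153; P(V=D | U=A) = 0.030/0.153 = 0.19608.
Difference = -0.1344.

-0.1344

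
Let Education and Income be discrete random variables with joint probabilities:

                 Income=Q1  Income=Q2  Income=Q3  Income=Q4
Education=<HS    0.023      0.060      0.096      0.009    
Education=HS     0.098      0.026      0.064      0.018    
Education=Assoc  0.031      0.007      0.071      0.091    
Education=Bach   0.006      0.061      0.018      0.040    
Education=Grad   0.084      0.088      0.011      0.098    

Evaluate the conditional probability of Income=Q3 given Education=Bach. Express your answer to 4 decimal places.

0.1440

P(Education=Bach) = 0.006 + 0.061 + 0.018 + 0.040 = 0.125.
P(Income=Q3 | Education=Bach) = 0.018/0.125 = 0.1440.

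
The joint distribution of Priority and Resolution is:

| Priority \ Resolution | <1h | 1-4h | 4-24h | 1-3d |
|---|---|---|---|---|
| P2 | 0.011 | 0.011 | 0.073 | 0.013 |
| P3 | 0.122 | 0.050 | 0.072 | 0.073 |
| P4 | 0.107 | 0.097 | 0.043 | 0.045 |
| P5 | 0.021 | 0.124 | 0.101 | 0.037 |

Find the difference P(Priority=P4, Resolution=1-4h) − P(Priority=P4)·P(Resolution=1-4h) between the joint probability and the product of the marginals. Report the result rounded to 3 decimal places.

0.015

P(Priority=P4) = 0.107 + 0.097 + 0.043 + 0.045 = 0.292.
P(Resolution=1-4h) = 0.011 + 0.050 + 0.097 + 0.124 = 0.282.
P(Priority=P4, Resolution=1-4h) − P(Priority=P4)P(Resolution=1-4h) = 0.097 − 0.292×0.282 = 0.015.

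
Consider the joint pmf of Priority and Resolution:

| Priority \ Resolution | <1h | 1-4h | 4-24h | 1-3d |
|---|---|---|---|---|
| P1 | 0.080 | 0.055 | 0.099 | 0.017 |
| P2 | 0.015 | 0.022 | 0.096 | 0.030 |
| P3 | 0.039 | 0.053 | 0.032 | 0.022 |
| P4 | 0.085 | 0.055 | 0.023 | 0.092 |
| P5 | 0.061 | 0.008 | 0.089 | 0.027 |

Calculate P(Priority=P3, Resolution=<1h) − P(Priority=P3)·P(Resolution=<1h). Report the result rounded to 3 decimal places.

-0.002

P(Priority=P3) = 0.039 + 0.053 + 0.032 + 0.022 = 0.146.
P(Resolution=<1h) = 0.080 + 0.015 + 0.039 + 0.085 + 0.061 = 0.280.
P(Priority=P3, Resolution=<1h) − P(Priority=P3)P(Resolution=<1h) = 0.039 − 0.146×0.280 = -0.002.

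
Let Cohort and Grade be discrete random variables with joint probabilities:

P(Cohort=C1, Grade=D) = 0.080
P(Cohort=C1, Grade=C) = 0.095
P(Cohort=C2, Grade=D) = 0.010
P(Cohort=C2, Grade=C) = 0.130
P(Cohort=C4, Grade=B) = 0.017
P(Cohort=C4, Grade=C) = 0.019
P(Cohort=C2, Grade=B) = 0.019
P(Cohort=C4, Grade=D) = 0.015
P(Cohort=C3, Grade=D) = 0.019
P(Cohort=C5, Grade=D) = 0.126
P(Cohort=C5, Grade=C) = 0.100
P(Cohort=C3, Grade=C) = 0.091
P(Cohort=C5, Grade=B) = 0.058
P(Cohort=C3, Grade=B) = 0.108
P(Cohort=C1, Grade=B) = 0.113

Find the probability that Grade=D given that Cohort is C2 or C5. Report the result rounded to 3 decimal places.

0.307

P(Cohort=C2) = 0.019 + 0.130 + 0.010 = 0.159.
P(Cohort=C5) = 0.058 + 0.100 + 0.126 = 0.284.
P(Cohort ∈ {C2, C5}) = 0.159 + 0.284 = 0.443; P(Grade=D, Cohort ∈ {C2, C5}) = 0.010 + 0.126 = 0.136.
P(Grade=D | Cohort ∈ {C2, C5}) = 0.136/0.443 = 0.307.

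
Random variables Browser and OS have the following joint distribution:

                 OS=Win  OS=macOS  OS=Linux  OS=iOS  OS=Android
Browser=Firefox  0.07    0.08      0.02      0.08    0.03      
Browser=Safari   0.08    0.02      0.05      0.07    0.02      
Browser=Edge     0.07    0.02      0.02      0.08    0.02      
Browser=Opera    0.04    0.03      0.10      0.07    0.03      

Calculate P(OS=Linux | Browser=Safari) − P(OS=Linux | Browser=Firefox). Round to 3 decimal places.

P(Browser=Safari) = 0.08 + 0.02 + 0.05 + 0.07 + 0.02 = 0.24; P(OS=Linux | Browser=Safari) = 0.05/0.24 = 0.2083.
P(Browser=Firefox) = 0.07 + 0.08 + 0.02 + 0.08 + 0.03 = 0.28; P(OS=Linux | Browser=Firefox) = 0.02/0.28 = 0.0714.
Difference = 0.137.

0.137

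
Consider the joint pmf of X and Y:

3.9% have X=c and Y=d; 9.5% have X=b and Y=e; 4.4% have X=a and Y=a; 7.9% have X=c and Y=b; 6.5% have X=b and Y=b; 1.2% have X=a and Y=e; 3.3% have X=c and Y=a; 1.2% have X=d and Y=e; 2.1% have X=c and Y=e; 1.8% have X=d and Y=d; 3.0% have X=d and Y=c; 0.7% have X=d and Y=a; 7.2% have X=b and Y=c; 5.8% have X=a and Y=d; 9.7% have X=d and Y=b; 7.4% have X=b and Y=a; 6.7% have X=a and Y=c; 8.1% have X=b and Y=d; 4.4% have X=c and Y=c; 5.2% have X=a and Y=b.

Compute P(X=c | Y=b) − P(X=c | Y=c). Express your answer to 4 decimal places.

0.0631

P(Y=b) = 0.052 + 0.065 + 0.079 + 0.097 = 0.293; P(X=c | Y=b) = 0.079/0.293 = 0.26962.
P(Y=c) = 0.067 + 0.072 + 0.044 + 0.030 = 0.213; P(X=c | Y=c) = 0.044/0.213 = 0.20657.
Difference = 0.0631.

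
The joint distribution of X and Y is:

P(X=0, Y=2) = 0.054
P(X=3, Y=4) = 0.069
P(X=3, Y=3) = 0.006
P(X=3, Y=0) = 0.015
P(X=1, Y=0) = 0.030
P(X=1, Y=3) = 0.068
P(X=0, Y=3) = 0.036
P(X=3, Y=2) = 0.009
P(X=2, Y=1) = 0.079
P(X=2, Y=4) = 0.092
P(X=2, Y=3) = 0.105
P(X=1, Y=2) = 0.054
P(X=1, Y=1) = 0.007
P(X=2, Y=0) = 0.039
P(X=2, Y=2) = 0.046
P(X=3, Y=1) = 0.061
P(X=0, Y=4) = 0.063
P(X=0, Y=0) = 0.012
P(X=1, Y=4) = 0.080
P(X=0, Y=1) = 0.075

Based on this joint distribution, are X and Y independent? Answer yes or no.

no

P(X=1) = 0.239 and P(Y=1) = 0.222, so their product is 0.05306, but P(X=1, Y=1) = 0.007. Since these differ, X and Y are not independent.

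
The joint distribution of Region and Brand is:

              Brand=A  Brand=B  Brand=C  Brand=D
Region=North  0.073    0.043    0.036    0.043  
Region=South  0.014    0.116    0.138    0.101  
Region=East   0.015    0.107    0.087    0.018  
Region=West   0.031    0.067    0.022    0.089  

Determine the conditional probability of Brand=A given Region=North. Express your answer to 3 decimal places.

0.374

P(Region=North) = 0.073 + 0.043 + 0.036 + 0.043 = 0.195.
P(Brand=A | Region=North) = 0.073/0.195 = 0.374.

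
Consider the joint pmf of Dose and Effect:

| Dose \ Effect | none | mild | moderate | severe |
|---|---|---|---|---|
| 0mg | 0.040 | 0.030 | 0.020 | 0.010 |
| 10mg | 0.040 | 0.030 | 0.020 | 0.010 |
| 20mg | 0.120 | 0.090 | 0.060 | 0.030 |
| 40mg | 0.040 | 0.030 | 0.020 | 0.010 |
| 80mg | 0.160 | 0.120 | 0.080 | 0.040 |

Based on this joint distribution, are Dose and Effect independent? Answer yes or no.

Every cell satisfies P(Dose,Effect) = P(Dose)·P(Effect). For instance P(Dose=80mg) = 0.400, P(Effect=moderate) = 0.200, and 0.400×0.200 = 0.080 matches the joint entry. So Dose and Effect are independent.

yes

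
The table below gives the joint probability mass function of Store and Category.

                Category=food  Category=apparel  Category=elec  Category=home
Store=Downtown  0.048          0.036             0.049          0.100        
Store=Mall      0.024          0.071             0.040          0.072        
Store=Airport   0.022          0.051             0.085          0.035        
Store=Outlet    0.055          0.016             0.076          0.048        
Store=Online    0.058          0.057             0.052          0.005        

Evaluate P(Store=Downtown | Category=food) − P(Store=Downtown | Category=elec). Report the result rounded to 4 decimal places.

0.0696

P(Category=food) = 0.048 + 0.024 + 0.022 + 0.055 + 0.058 = 0.207; P(Store=Downtown | Category=food) = 0.048/0.207 = 0.23188.
P(Category=elec) = 0.049 + 0.040 + 0.085 + 0.076 + 0.052 = 0.302; P(Store=Downtown | Category=elec) = 0.049/0.302 = 0.16225.
Difference = 0.0696.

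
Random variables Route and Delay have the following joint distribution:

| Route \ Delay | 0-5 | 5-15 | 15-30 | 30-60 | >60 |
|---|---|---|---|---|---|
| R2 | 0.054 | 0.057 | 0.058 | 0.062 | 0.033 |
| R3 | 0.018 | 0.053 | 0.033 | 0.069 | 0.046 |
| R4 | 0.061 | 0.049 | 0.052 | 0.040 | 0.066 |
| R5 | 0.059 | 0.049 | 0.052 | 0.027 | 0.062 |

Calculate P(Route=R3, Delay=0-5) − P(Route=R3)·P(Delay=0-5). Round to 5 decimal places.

P(Route=R3) = 0.018 + 0.053 + 0.033 + 0.069 + 0.046 = 0.219.
P(Delay=0-5) = 0.054 + 0.018 + 0.061 + 0.059 = 0.192.
P(Route=R3, Delay=0-5) − P(Route=R3)P(Delay=0-5) = 0.018 − 0.219×0.192 = -0.02405.

-0.02405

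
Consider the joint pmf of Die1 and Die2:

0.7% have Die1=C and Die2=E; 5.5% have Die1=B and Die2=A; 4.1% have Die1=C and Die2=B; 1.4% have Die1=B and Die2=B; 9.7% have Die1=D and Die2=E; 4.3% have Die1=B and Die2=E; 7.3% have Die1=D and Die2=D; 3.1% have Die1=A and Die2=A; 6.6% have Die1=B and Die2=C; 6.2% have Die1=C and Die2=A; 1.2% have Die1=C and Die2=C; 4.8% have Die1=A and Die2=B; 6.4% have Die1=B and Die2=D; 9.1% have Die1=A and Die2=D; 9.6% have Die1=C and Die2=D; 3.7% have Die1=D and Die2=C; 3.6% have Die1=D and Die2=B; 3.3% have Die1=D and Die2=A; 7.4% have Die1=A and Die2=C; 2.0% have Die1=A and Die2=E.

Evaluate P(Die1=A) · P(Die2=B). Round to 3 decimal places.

0.037

P(Die1=A) = 0.031 + 0.048 + 0.074 + 0.091 + 0.020 = 0.264.
P(Die2=B) = 0.048 + 0.014 + 0.041 + 0.036 = 0.139.
Product: 0.264 × 0.139 = 0.037.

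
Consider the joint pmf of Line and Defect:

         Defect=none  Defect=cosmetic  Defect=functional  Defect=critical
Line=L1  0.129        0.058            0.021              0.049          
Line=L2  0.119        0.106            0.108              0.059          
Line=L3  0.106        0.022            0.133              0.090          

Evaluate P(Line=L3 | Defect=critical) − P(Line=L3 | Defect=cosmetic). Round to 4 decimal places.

P(Defect=critical) = 0.049 + 0.059 + 0.090 = 0.198; P(Line=L3 | Defect=critical) = 0.090/0.198 = 0.45455.
P(Defect=cosmetic) = 0.058 + 0.106 + 0.022 = 0.186; P(Line=L3 | Defect=cosmetic) = 0.022/0.186 = 0.11828.
Difference = 0.3363.

0.3363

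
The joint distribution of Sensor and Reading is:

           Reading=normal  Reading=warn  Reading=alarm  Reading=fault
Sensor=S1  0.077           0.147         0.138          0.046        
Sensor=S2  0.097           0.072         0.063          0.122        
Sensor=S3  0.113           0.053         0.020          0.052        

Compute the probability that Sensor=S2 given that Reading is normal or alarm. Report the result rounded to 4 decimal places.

0.3150

P(Reading=normal) = 0.077 + 0.097 + 0.113 = 0.287.
P(Reading=alarm) = 0.138 + 0.063 + 0.020 = 0.221.
P(Reading ∈ {normal, alarm}) = 0.287 + 0.221 = 0.508; P(Sensor=S2, Reading ∈ {normal, alarm}) = 0.097 + 0.063 = 0.160.
P(Sensor=S2 | Reading ∈ {normal, alarm}) = 0.160/0.508 = 0.3150.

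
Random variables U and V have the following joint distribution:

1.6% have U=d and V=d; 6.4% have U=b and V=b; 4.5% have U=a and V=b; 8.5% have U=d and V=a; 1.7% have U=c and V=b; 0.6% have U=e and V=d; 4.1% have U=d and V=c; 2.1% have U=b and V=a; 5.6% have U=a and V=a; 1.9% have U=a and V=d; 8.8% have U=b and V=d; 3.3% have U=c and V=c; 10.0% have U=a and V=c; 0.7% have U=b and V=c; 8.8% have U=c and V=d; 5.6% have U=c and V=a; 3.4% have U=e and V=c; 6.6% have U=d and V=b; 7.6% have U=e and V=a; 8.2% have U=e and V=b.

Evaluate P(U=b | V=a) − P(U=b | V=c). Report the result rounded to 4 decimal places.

P(V=a) = 0.056 + 0.021 + 0.056 + 0.085 + 0.076 = 0.294; P(U=b | V=a) = 0.021/0.294 = 0.07143.
P(V=c) = 0.100 + 0.007 + 0.033 + 0.041 + 0.034 = 0.215; P(U=b | V=c) = 0.007/0.215 = 0.03256.
Difference = 0.0389.

0.0389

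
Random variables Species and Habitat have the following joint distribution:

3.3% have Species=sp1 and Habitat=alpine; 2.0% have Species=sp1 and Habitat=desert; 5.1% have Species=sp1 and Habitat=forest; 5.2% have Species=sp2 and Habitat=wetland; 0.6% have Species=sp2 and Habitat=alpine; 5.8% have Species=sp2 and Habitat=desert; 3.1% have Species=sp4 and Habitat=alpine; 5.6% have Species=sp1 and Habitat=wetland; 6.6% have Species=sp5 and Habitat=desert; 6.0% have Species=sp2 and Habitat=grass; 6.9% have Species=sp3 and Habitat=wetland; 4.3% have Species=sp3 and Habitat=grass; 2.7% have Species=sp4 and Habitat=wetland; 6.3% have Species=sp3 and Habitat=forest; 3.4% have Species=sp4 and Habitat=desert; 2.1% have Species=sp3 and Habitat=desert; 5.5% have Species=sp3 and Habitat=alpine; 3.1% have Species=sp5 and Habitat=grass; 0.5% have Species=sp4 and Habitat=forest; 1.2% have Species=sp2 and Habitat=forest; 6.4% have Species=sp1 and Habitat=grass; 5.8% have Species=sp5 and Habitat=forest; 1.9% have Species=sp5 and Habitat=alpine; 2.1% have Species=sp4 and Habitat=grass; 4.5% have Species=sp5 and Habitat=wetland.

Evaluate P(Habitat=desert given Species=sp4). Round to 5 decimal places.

P(Species=sp4) = 0.005 + 0.021 + 0.027 + 0.034 + 0.031 = 0.118.
P(Habitat=desert | Species=sp4) = 0.034/0.118 = 0.28814.

0.28814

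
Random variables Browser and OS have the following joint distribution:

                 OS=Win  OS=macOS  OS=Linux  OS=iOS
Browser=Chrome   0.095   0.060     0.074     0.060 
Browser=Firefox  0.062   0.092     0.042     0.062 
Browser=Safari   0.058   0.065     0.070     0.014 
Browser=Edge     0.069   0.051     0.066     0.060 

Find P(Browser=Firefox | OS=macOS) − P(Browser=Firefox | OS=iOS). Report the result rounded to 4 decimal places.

P(OS=macOS) = 0.060 + 0.092 + 0.065 + 0.051 = 0.268; P(Browser=Firefox | OS=macOS) = 0.092/0.268 = 0.34328.
P(OS=iOS) = 0.060 + 0.062 + 0.014 + 0.060 = 0.196; P(Browser=Firefox | OS=iOS) = 0.062/0.196 = 0.31633.
Difference = 0.0270.

0.0270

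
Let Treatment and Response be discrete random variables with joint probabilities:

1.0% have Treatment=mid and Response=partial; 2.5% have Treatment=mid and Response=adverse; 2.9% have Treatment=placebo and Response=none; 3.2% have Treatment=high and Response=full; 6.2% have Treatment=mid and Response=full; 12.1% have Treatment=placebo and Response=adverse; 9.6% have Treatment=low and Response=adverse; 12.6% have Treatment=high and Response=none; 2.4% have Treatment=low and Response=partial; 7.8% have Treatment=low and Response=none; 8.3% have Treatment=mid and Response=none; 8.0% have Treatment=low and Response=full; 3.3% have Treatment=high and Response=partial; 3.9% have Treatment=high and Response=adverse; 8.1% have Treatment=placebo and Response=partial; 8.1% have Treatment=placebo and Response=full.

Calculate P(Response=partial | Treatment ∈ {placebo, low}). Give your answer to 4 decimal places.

P(Treatment=placebo) = 0.029 + 0.081 + 0.081 + 0.121 = 0.312.
P(Treatment=low) = 0.078 + 0.024 + 0.080 + 0.096 = 0.278.
P(Treatment ∈ {placebo, low}) = 0.312 + 0.278 = 0.590; P(Response=partial, Treatment ∈ {placebo, low}) = 0.081 + 0.024 = 0.105.
P(Response=partial | Treatment ∈ {placebo, low}) = 0.105/0.590 = 0.1780.

0.1780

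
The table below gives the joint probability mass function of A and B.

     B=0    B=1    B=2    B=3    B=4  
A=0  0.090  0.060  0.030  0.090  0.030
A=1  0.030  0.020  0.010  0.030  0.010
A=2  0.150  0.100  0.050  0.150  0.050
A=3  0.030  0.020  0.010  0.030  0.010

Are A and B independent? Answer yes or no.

yes

Every cell satisfies P(A,B) = P(A)·P(B). For instance P(A=0) = 0.300, P(B=0) = 0.300, and 0.300×0.300 = 0.090 matches the joint entry. So A and B are independent.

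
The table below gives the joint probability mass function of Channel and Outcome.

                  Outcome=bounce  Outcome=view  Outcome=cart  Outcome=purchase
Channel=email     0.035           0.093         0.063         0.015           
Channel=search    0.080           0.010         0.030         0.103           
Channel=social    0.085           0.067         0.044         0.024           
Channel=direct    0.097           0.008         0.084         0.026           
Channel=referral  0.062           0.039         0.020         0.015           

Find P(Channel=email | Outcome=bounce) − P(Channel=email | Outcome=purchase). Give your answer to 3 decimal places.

0.016

P(Outcome=bounce) = 0.035 + 0.080 + 0.085 + 0.097 + 0.062 = 0.359; P(Channel=email | Outcome=bounce) = 0.035/0.359 = 0.0975.
P(Outcome=purchase) = 0.015 + 0.103 + 0.024 + 0.026 + 0.015 = 0.183; P(Channel=email | Outcome=purchase) = 0.015/0.183 = 0.0820.
Difference = 0.016.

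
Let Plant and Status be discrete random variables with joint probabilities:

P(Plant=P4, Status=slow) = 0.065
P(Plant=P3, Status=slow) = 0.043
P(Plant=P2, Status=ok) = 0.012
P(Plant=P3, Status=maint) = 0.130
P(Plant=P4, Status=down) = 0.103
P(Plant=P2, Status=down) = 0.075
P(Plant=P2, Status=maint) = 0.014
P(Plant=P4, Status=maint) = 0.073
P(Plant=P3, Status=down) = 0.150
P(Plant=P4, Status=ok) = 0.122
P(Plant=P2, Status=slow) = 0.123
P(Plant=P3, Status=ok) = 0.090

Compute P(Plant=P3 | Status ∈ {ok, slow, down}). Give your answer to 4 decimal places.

P(Status=ok) = 0.012 + 0.090 + 0.122 = 0.224.
P(Status=slow) = 0.123 + 0.043 + 0.065 = 0.231.
P(Status=down) = 0.075 + 0.150 + 0.103 = 0.328.
P(Status ∈ {ok, slow, down}) = 0.224 + 0.231 + 0.328 = 0.783; P(Plant=P3, Status ∈ {ok, slow, down}) = 0.090 + 0.043 + 0.150 = 0.283.
P(Plant=P3 | Status ∈ {ok, slow, down}) = 0.283/0.783 = 0.3614.

0.3614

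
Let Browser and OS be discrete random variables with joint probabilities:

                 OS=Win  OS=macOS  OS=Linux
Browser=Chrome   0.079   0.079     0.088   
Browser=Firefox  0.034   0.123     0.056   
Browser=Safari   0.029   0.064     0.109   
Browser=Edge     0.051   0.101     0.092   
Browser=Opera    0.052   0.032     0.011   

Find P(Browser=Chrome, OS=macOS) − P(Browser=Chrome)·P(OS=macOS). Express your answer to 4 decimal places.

-0.0192

P(Browser=Chrome) = 0.079 + 0.079 + 0.088 = 0.246.
P(OS=macOS) = 0.079 + 0.123 + 0.064 + 0.101 + 0.032 = 0.399.
P(Browser=Chrome, OS=macOS) − P(Browser=Chrome)P(OS=macOS) = 0.079 − 0.246×0.399 = -0.0192.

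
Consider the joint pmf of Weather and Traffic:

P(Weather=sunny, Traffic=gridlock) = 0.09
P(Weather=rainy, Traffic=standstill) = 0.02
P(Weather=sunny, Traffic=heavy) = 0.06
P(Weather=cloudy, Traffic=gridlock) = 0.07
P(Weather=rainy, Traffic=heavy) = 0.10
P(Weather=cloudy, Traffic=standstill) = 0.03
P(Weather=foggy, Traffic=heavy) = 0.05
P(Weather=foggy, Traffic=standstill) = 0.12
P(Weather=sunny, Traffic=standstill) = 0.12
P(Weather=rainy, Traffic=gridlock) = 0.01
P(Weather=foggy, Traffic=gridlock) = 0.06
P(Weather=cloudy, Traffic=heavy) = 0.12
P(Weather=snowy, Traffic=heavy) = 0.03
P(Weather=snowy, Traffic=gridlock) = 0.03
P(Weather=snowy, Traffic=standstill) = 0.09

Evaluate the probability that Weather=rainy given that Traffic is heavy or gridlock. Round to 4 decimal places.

P(Traffic=heavy) = 0.06 + 0.12 + 0.10 + 0.03 + 0.05 = 0.36.
P(Traffic=gridlock) = 0.09 + 0.07 + 0.01 + 0.03 + 0.06 = 0.26.
P(Traffic ∈ {heavy, gridlock}) = 0.36 + 0.26 = 0.62; P(Weather=rainy, Traffic ∈ {heavy, gridlock}) = 0.10 + 0.01 = 0.11.
P(Weather=rainy | Traffic ∈ {heavy, gridlock}) = 0.11/0.62 = 0.1774.

0.1774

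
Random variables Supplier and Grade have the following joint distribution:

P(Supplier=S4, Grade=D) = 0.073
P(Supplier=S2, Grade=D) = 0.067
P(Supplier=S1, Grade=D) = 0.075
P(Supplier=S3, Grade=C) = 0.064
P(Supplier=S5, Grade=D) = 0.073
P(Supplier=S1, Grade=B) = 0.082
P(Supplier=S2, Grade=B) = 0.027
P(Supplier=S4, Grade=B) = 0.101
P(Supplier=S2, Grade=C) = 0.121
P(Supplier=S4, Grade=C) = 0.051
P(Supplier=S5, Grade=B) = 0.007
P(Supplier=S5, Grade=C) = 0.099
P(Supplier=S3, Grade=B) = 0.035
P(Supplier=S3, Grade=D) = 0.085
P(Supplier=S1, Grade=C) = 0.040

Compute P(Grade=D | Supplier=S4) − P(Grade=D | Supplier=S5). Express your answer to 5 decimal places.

-0.08338

P(Supplier=S4) = 0.101 + 0.051 + 0.073 = 0.225; P(Grade=D | Supplier=S4) = 0.073/0.225 = 0.324444.
P(Supplier=S5) = 0.007 + 0.099 + 0.073 = 0.179; P(Grade=D | Supplier=S5) = 0.073/0.179 = 0.407821.
Difference = -0.08338.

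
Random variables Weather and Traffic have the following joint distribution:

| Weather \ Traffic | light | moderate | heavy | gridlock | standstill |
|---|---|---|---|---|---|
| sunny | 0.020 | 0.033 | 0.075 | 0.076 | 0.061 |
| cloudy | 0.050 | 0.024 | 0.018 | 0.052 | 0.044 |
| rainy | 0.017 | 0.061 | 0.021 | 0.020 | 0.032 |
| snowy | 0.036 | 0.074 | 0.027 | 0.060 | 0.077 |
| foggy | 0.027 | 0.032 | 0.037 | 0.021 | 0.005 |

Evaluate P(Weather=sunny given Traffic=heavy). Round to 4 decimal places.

0.4213

P(Traffic=heavy) = 0.075 + 0.018 + 0.021 + 0.027 + 0.037 = 0.178.
P(Weather=sunny | Traffic=heavy) = 0.075/0.178 = 0.4213.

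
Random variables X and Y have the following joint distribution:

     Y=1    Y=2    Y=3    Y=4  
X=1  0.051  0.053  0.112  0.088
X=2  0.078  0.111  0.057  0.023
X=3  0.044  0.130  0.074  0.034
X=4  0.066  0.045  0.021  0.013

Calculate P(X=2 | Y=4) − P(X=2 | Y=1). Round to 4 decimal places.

P(Y=4) = 0.088 + 0.023 + 0.034 + 0.013 = 0.158; P(X=2 | Y=4) = 0.023/0.158 = 0.14557.
P(Y=1) = 0.051 + 0.078 + 0.044 + 0.066 = 0.239; P(X=2 | Y=1) = 0.078/0.239 = 0.32636.
Difference = -0.1808.

-0.1808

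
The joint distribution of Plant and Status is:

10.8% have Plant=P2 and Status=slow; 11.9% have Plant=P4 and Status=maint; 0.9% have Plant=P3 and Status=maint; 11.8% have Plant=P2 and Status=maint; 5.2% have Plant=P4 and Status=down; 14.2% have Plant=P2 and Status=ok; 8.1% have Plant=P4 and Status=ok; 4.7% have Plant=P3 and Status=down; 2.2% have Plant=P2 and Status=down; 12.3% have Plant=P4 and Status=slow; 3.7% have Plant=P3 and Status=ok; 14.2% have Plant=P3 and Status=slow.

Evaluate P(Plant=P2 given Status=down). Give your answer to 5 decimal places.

P(Status=down) = 0.022 + 0.047 + 0.052 = 0.121.
P(Plant=P2 | Status=down) = 0.022/0.121 = 0.18182.

0.18182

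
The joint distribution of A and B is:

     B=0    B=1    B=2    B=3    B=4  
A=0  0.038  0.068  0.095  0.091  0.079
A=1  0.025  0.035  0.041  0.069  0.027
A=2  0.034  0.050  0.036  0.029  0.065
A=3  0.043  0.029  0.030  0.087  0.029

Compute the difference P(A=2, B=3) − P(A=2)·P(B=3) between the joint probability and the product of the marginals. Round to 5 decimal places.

P(A=2) = 0.034 + 0.050 + 0.036 + 0.029 + 0.065 = 0.214.
P(B=3) = 0.091 + 0.069 + 0.029 + 0.087 = 0.276.
P(A=2, B=3) − P(A=2)P(B=3) = 0.029 − 0.214×0.276 = -0.03006.

-0.03006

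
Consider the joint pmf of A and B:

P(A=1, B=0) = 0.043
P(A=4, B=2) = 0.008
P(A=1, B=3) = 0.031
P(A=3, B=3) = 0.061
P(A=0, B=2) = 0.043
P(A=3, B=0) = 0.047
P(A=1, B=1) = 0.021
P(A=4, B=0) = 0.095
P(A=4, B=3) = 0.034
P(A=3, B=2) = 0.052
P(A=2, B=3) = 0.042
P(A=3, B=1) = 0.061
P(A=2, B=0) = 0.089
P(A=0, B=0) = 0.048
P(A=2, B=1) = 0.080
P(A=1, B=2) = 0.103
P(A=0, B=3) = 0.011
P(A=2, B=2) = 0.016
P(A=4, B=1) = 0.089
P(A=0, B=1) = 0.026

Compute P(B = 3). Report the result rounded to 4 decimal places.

P(B=3) = 0.011 + 0.031 + 0.042 + 0.061 + 0.034 = 0.179.

0.1790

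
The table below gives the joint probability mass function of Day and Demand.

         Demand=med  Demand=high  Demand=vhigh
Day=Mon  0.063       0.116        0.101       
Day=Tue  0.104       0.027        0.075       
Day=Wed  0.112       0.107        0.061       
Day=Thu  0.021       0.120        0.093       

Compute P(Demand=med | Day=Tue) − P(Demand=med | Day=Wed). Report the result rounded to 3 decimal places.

0.105

P(Day=Tue) = 0.104 + 0.027 + 0.075 = 0.206; P(Demand=med | Day=Tue) = 0.104/0.206 = 0.5049.
P(Day=Wed) = 0.112 + 0.107 + 0.061 = 0.280; P(Demand=med | Day=Wed) = 0.112/0.280 = 0.4000.
Difference = 0.105.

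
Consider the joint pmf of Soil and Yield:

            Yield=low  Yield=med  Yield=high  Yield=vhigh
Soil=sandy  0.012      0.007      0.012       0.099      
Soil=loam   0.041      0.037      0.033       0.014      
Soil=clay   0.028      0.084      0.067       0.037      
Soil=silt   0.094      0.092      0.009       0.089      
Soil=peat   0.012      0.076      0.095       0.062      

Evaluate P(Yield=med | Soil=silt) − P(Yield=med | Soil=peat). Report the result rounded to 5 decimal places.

P(Soil=silt) = 0.094 + 0.092 + 0.009 + 0.089 = 0.284; P(Yield=med | Soil=silt) = 0.092/0.284 = 0.323944.
P(Soil=peat) = 0.012 + 0.076 + 0.095 + 0.062 = 0.245; P(Yield=med | Soil=peat) = 0.076/0.245 = 0.310204.
Difference = 0.01374.

0.01374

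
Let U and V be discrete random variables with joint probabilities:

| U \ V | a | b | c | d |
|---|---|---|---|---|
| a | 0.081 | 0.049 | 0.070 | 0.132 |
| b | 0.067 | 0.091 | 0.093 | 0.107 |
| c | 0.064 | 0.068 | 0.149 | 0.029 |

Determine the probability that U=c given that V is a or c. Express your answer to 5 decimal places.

P(V=a) = 0.081 + 0.067 + 0.064 = 0.212.
P(V=c) = 0.070 + 0.093 + 0.149 = 0.312.
P(V ∈ {a, c}) = 0.212 + 0.312 = 0.524; P(U=c, V ∈ {a, c}) = 0.064 + 0.149 = 0.213.
P(U=c | V ∈ {a, c}) = 0.213/0.524 = 0.40649.

0.40649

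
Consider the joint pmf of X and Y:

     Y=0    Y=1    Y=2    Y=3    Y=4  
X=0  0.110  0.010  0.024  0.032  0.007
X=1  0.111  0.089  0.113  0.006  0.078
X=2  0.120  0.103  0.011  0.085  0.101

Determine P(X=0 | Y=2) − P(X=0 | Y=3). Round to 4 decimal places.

P(Y=2) = 0.024 + 0.113 + 0.011 = 0.148; P(X=0 | Y=2) = 0.024/0.148 = 0.16216.
P(Y=3) = 0.032 + 0.006 + 0.085 = 0.123; P(X=0 | Y=3) = 0.032/0.123 = 0.26016.
Difference = -0.0980.

-0.0980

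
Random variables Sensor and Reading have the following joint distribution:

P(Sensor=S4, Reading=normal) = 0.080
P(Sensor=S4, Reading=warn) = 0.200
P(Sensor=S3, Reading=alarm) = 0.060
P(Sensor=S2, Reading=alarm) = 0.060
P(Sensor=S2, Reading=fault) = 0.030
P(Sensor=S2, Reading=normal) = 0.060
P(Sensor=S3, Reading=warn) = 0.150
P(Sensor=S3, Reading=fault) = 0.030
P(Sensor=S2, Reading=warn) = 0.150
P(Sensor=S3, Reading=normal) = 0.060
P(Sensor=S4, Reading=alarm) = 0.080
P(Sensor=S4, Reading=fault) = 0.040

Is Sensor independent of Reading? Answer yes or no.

Every cell satisfies P(Sensor,Reading) = P(Sensor)·P(Reading). For instance P(Sensor=S4) = 0.400, P(Reading=warn) = 0.500, and 0.400×0.500 = 0.200 matches the joint entry. So Sensor and Reading are independent.

yes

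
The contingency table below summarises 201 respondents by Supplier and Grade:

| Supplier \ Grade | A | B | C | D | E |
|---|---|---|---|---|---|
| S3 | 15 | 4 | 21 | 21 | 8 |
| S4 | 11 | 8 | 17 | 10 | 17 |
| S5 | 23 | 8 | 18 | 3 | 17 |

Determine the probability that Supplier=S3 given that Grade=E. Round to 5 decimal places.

0.19048

Total with Grade=E: 8 + 17 + 17 = 42.
P(Supplier=S3 | Grade=E) = 8/42 = 0.19048.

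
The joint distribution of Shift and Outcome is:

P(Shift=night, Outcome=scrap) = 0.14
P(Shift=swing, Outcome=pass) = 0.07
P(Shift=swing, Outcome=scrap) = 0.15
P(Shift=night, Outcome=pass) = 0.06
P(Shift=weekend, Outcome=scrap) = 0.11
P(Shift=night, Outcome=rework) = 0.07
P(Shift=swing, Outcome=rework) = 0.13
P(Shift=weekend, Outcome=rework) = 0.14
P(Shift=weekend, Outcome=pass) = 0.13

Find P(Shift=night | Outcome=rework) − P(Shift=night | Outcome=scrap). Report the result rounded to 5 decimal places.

P(Outcome=rework) = 0.13 + 0.07 + 0.14 = 0.34; P(Shift=night | Outcome=rework) = 0.07/0.34 = 0.205882.
P(Outcome=scrap) = 0.15 + 0.14 + 0.11 = 0.40; P(Shift=night | Outcome=scrap) = 0.14/0.40 = 0.350000.
Difference = -0.14412.

-0.14412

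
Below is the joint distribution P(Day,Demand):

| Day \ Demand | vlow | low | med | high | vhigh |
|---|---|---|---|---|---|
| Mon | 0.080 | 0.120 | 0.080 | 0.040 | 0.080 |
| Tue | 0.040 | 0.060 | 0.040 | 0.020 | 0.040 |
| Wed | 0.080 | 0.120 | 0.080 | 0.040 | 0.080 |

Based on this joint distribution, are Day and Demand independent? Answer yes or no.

Every cell satisfies P(Day,Demand) = P(Day)·P(Demand). For instance P(Day=Wed) = 0.400, P(Demand=low) = 0.300, and 0.400×0.300 = 0.120 matches the joint entry. So Day and Demand are independent.

yes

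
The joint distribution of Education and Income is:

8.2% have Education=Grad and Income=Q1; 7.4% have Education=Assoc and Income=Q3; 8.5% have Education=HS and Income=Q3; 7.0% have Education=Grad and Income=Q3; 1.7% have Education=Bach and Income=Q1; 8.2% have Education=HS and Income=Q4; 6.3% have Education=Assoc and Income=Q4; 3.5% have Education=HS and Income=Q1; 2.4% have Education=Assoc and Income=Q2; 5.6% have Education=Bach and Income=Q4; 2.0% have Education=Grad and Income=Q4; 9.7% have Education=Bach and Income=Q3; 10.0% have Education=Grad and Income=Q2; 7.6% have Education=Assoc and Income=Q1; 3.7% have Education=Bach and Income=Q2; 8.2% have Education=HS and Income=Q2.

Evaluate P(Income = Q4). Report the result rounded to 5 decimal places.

0.22100

P(Income=Q4) = 0.082 + 0.063 + 0.056 + 0.020 = 0.221.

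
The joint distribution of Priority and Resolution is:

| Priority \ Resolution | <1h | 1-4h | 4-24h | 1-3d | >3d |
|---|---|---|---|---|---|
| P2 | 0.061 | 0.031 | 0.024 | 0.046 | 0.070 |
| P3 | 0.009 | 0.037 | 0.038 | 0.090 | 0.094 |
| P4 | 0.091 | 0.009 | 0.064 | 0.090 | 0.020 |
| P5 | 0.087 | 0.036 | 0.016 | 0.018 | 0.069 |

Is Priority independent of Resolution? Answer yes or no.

no

P(Priority=P3) = 0.268 and P(Resolution=<1h) = 0.248, so their product is 0.06646, but P(Priority=P3, Resolution=<1h) = 0.009. Since these differ, Priority and Resolution are not independent.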